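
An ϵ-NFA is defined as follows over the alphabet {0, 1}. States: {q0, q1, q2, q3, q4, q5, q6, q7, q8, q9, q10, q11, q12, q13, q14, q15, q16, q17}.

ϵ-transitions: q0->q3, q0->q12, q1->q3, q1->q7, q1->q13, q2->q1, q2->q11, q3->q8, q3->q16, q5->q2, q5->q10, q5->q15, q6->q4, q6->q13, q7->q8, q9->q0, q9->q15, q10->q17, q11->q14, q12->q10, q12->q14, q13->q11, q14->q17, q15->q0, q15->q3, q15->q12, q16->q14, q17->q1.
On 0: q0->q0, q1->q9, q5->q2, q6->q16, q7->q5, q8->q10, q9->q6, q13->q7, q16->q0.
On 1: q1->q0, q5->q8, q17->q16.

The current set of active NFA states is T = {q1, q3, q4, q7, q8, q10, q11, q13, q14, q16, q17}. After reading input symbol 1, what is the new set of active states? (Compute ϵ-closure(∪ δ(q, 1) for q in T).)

q1 on 1 → {q0}.
q17 on 1 → {q16}.
No 1-transition from q3, q4, q7, q8, q10, q11, q13, q14, q16.
Union after reading 1: {q0, q16}.
Now take the ϵ-closure:
From q0 via ϵ: add q3, q12.
From q16 via ϵ: add q14.
From q3 via ϵ: add q8.
From q12 via ϵ: add q10.
From q14 via ϵ: add q17.
From q17 via ϵ: add q1.
From q1 via ϵ: add q7, q13.
From q13 via ϵ: add q11.
No new states can be added; the closed set is {q0, q1, q3, q7, q8, q10, q11, q12, q13, q14, q16, q17}.

{q0, q1, q3, q7, q8, q10, q11, q12, q13, q14, q16, q17}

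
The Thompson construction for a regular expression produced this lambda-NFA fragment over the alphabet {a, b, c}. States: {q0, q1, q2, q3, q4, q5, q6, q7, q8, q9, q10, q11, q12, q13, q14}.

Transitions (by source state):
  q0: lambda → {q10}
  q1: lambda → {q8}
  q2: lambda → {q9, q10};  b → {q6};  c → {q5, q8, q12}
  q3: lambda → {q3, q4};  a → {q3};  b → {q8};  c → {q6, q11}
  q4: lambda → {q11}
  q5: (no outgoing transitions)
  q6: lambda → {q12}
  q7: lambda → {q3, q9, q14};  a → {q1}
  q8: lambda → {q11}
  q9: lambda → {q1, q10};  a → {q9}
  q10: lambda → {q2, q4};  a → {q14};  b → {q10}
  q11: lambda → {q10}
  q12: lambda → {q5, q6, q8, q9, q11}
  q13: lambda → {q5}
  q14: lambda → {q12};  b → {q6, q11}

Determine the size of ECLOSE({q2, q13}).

Start with {q2, q13}.
From q2 via lambda: add q9, q10.
From q13 via lambda: add q5.
From q9 via lambda: add q1.
From q10 via lambda: add q4.
From q1 via lambda: add q8.
From q4 via lambda: add q11.
lambda-closure = {q1, q2, q4, q5, q8, q9, q10, q11, q13}, which has 9 states.

9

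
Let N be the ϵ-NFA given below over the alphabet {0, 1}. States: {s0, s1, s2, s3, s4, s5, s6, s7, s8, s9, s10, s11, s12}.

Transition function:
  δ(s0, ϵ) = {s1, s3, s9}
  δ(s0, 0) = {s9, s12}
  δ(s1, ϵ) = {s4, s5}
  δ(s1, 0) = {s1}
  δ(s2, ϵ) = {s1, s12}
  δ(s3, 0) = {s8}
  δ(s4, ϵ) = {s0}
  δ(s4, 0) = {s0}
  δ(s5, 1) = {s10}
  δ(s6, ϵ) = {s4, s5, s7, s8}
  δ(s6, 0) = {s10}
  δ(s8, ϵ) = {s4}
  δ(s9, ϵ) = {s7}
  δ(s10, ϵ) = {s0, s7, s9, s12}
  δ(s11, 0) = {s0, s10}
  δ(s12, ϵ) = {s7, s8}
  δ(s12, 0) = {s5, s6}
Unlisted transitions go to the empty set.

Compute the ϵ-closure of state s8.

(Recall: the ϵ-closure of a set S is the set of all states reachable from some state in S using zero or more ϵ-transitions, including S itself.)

{s0, s1, s3, s4, s5, s7, s8, s9}

Start with {s8}.
From s8 via ϵ: add s4.
From s4 via ϵ: add s0.
From s0 via ϵ: add s1, s3, s9.
From s1 via ϵ: add s5.
From s9 via ϵ: add s7.
No new states can be added; the closed set is {s0, s1, s3, s4, s5, s7, s8, s9}.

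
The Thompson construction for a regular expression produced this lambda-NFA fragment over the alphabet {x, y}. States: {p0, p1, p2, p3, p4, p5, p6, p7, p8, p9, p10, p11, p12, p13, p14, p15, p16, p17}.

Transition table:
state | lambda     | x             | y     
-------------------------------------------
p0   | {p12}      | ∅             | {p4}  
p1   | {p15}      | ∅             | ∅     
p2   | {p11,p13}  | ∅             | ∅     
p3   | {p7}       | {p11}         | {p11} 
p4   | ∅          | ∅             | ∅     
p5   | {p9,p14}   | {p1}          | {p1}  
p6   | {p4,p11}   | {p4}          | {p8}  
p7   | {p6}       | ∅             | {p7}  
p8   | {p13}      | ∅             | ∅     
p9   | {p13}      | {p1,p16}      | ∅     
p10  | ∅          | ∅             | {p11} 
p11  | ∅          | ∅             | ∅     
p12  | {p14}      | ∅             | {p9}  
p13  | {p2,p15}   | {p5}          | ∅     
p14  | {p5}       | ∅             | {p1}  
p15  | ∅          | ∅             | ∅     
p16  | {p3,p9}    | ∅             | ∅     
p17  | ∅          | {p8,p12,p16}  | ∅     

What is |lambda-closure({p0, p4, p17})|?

11

Start with {p0, p4, p17}.
From p0 via lambda: add p12.
From p12 via lambda: add p14.
From p14 via lambda: add p5.
From p5 via lambda: add p9.
From p9 via lambda: add p13.
From p13 via lambda: add p2, p15.
From p2 via lambda: add p11.
lambda-closure = {p0, p2, p4, p5, p9, p11, p12, p13, p14, p15, p17}, which has 11 states.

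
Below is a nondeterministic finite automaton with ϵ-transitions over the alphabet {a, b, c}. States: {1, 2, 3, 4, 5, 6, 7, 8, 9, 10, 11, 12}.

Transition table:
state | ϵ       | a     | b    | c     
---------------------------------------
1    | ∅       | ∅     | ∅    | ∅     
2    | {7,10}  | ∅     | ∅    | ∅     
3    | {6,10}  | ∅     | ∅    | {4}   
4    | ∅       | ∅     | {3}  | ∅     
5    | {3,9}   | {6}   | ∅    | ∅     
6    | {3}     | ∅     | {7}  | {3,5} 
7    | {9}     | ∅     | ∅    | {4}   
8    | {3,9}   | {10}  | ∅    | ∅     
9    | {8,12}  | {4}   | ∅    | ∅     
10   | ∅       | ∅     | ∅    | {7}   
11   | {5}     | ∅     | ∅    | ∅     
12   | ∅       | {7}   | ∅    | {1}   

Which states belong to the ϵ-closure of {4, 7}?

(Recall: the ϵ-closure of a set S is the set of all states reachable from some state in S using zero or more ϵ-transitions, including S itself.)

Start with {4, 7}.
From 7 via ϵ: add 9.
From 9 via ϵ: add 8, 12.
From 8 via ϵ: add 3.
From 3 via ϵ: add 6, 10.
No new states can be added; the closed set is {3, 4, 6, 7, 8, 9, 10, 12}.

{3, 4, 6, 7, 8, 9, 10, 12}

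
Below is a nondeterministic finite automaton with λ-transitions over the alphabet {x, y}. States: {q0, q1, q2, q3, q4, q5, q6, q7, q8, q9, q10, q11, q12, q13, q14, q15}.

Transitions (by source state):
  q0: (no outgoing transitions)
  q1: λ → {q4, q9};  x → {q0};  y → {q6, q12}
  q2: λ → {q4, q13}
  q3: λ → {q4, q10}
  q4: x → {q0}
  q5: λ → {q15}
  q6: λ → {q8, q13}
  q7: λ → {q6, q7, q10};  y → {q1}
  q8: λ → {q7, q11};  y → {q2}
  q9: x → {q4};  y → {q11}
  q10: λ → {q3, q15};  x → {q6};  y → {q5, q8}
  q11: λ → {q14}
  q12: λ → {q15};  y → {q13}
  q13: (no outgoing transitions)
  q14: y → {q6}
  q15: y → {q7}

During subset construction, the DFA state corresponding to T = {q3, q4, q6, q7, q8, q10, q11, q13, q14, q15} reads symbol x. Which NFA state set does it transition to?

q4 on x → {q0}.
q10 on x → {q6}.
No x-transition from q3, q6, q7, q8, q11, q13, q14, q15.
Union after reading x: {q0, q6}.
Now take the λ-closure:
From q6 via λ: add q8, q13.
From q8 via λ: add q7, q11.
From q7 via λ: add q10.
From q11 via λ: add q14.
From q10 via λ: add q3, q15.
From q3 via λ: add q4.
No new states can be added; the closed set is {q0, q3, q4, q6, q7, q8, q10, q11, q13, q14, q15}.

{q0, q3, q4, q6, q7, q8, q10, q11, q13, q14, q15}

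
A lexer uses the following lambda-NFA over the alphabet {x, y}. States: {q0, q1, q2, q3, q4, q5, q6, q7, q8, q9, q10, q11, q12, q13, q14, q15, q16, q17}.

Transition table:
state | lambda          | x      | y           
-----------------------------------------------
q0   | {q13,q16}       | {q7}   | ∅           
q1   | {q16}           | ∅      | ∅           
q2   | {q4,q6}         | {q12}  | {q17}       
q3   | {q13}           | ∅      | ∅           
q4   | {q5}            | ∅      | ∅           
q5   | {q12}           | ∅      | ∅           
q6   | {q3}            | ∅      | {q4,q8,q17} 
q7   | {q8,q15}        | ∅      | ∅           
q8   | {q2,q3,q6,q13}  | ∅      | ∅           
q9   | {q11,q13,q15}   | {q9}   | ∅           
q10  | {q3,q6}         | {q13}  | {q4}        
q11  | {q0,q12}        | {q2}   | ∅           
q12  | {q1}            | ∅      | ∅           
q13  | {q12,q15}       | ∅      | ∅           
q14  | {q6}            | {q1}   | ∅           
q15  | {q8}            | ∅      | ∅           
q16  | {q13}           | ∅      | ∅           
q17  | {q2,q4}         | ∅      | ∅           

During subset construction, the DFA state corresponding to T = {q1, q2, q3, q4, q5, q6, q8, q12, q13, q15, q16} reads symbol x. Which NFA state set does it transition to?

{q1, q2, q3, q4, q5, q6, q8, q12, q13, q15, q16}

q2 on x → {q12}.
No x-transition from q1, q3, q4, q5, q6, q8, q12, q13, q15, q16.
Union after reading x: {q12}.
Now take the lambda-closure:
From q12 via lambda: add q1.
From q1 via lambda: add q16.
From q16 via lambda: add q13.
From q13 via lambda: add q15.
From q15 via lambda: add q8.
From q8 via lambda: add q2, q3, q6.
From q2 via lambda: add q4.
From q4 via lambda: add q5.
No new states can be added; the closed set is {q1, q2, q3, q4, q5, q6, q8, q12, q13, q15, q16}.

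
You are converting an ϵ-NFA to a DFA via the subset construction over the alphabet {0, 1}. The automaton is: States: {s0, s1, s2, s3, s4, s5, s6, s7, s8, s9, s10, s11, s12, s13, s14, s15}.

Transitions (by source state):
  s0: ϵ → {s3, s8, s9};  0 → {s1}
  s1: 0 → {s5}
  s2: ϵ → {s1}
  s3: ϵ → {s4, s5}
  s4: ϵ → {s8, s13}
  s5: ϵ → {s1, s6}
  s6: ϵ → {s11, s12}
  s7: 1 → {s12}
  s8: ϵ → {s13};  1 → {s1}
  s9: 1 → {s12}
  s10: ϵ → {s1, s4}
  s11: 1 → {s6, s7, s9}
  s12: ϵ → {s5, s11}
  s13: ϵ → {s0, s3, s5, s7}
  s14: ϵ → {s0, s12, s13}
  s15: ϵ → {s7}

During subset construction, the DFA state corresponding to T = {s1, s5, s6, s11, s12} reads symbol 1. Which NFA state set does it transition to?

{s1, s5, s6, s7, s9, s11, s12}

s11 on 1 → {s6, s7, s9}.
No 1-transition from s1, s5, s6, s12.
Union after reading 1: {s6, s7, s9}.
Now take the ϵ-closure:
From s6 via ϵ: add s11, s12.
From s12 via ϵ: add s5.
From s5 via ϵ: add s1.
No new states can be added; the closed set is {s1, s5, s6, s7, s9, s11, s12}.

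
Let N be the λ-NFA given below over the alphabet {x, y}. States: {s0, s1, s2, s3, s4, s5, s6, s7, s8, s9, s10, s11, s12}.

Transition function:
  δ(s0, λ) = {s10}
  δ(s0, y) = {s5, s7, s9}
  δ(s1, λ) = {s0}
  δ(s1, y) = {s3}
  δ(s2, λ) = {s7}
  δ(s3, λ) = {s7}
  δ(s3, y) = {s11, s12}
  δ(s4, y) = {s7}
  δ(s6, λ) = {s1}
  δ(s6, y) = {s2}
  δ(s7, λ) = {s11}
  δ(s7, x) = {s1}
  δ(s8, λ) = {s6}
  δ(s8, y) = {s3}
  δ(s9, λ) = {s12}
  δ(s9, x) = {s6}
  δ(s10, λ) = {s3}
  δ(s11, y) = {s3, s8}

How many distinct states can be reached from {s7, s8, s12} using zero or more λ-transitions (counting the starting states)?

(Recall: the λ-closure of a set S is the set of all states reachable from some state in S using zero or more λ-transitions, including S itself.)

9

Start with {s7, s8, s12}.
From s7 via λ: add s11.
From s8 via λ: add s6.
From s6 via λ: add s1.
From s1 via λ: add s0.
From s0 via λ: add s10.
From s10 via λ: add s3.
λ-closure = {s0, s1, s3, s6, s7, s8, s10, s11, s12}, which has 9 states.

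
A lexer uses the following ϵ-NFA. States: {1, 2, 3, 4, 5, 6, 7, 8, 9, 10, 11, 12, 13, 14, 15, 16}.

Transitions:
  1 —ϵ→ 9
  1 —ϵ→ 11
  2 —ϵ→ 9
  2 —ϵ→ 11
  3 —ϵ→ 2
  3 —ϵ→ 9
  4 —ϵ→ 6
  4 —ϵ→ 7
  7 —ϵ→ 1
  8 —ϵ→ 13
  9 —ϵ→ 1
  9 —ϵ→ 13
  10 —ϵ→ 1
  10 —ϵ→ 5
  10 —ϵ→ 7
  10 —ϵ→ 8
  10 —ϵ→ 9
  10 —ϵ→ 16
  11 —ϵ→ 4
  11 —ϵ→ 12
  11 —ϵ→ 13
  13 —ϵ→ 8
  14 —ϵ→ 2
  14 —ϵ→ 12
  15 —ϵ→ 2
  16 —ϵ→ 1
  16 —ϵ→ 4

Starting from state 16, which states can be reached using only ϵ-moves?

{1, 4, 6, 7, 8, 9, 11, 12, 13, 16}

Start with {16}.
From 16 via ϵ: add 1, 4.
From 1 via ϵ: add 9, 11.
From 4 via ϵ: add 6, 7.
From 9 via ϵ: add 13.
From 11 via ϵ: add 12.
From 13 via ϵ: add 8.
No new states can be added; the closed set is {1, 4, 6, 7, 8, 9, 11, 12, 13, 16}.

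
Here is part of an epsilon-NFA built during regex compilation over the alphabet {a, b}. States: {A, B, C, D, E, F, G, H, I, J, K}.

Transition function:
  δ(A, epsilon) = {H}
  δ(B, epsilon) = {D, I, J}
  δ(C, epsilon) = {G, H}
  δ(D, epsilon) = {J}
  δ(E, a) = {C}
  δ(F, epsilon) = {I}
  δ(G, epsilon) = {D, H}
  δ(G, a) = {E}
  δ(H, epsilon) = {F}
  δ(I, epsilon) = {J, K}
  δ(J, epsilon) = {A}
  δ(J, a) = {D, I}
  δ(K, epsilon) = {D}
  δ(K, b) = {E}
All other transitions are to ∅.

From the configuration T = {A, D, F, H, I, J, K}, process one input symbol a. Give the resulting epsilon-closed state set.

{A, D, F, H, I, J, K}

J on a → {D, I}.
No a-transition from A, D, F, H, I, K.
Union after reading a: {D, I}.
Now take the epsilon-closure:
From D via epsilon: add J.
From I via epsilon: add K.
From J via epsilon: add A.
From A via epsilon: add H.
From H via epsilon: add F.
No new states can be added; the closed set is {A, D, F, H, I, J, K}.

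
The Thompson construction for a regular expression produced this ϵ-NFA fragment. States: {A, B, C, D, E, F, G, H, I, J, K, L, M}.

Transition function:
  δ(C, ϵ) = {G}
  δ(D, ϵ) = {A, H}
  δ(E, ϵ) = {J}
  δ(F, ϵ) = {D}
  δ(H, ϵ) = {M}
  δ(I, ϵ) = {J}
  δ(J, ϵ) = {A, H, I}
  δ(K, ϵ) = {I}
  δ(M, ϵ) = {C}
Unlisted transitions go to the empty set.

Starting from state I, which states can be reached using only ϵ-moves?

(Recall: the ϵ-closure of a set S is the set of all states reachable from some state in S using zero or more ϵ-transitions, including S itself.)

Start with {I}.
From I via ϵ: add J.
From J via ϵ: add A, H.
From H via ϵ: add M.
From M via ϵ: add C.
From C via ϵ: add G.
No new states can be added; the closed set is {A, C, G, H, I, J, M}.

{A, C, G, H, I, J, M}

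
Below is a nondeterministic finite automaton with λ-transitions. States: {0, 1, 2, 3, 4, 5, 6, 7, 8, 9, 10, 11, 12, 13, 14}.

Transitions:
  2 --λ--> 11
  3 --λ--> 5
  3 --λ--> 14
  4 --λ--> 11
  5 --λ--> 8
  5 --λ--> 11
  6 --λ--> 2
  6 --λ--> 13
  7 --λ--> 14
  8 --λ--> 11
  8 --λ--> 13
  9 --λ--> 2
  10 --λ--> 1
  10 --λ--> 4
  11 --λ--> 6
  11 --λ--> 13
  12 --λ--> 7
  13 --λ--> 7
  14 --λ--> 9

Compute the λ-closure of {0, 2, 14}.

{0, 2, 6, 7, 9, 11, 13, 14}

Start with {0, 2, 14}.
From 2 via λ: add 11.
From 14 via λ: add 9.
From 11 via λ: add 6, 13.
From 13 via λ: add 7.
No new states can be added; the closed set is {0, 2, 6, 7, 9, 11, 13, 14}.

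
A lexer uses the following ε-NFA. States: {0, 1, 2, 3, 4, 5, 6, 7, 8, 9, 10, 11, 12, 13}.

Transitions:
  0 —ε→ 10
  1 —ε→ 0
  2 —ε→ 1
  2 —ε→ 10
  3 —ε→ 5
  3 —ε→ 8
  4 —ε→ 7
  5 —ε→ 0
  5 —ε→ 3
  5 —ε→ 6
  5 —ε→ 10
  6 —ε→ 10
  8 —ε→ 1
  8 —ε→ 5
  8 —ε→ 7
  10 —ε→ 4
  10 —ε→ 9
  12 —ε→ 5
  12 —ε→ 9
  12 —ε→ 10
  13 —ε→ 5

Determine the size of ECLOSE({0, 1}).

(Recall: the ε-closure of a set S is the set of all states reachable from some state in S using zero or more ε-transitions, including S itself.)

Start with {0, 1}.
From 0 via ε: add 10.
From 10 via ε: add 4, 9.
From 4 via ε: add 7.
ε-closure = {0, 1, 4, 7, 9, 10}, which has 6 states.

6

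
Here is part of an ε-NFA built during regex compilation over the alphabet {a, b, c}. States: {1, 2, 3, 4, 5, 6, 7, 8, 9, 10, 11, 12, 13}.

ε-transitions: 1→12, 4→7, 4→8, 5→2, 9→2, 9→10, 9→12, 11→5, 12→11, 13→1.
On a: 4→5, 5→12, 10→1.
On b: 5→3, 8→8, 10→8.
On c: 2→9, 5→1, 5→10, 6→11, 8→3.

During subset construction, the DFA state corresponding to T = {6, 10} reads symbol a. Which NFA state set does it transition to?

{1, 2, 5, 11, 12}

10 on a → {1}.
No a-transition from 6.
Union after reading a: {1}.
Now take the ε-closure:
From 1 via ε: add 12.
From 12 via ε: add 11.
From 11 via ε: add 5.
From 5 via ε: add 2.
No new states can be added; the closed set is {1, 2, 5, 11, 12}.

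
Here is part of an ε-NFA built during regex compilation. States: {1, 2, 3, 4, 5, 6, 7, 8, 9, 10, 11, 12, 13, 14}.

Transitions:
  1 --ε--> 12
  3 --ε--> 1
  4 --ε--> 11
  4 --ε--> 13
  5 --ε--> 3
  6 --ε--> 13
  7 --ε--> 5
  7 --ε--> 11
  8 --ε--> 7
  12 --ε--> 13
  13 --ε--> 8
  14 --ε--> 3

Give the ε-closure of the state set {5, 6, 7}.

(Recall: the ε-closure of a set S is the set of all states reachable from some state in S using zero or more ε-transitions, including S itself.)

{1, 3, 5, 6, 7, 8, 11, 12, 13}

Start with {5, 6, 7}.
From 5 via ε: add 3.
From 6 via ε: add 13.
From 7 via ε: add 11.
From 3 via ε: add 1.
From 13 via ε: add 8.
From 1 via ε: add 12.
No new states can be added; the closed set is {1, 3, 5, 6, 7, 8, 11, 12, 13}.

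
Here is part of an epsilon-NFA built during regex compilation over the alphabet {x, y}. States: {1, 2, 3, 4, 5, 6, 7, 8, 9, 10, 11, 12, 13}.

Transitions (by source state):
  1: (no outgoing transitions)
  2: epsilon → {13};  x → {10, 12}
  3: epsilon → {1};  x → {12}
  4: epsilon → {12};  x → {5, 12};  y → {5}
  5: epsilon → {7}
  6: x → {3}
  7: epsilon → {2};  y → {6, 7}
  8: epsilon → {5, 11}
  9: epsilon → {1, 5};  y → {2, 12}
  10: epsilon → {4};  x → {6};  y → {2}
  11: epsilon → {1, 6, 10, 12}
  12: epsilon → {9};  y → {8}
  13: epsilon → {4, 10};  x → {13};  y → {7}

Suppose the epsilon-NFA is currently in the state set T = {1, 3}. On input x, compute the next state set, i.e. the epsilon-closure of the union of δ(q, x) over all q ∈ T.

{1, 2, 4, 5, 7, 9, 10, 12, 13}

3 on x → {12}.
No x-transition from 1.
Union after reading x: {12}.
Now take the epsilon-closure:
From 12 via epsilon: add 9.
From 9 via epsilon: add 1, 5.
From 5 via epsilon: add 7.
From 7 via epsilon: add 2.
From 2 via epsilon: add 13.
From 13 via epsilon: add 4, 10.
No new states can be added; the closed set is {1, 2, 4, 5, 7, 9, 10, 12, 13}.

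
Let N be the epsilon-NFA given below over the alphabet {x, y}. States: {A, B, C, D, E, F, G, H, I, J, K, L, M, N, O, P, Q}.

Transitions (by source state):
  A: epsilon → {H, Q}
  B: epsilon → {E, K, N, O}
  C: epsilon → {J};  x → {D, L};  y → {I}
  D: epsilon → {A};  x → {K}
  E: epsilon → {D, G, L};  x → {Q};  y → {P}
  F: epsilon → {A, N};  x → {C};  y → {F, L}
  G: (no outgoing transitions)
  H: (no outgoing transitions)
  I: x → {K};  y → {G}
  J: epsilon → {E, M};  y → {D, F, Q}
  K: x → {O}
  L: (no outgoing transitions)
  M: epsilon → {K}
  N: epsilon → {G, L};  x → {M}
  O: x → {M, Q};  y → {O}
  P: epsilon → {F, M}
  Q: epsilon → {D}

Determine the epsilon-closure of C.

Start with {C}.
From C via epsilon: add J.
From J via epsilon: add E, M.
From E via epsilon: add D, G, L.
From M via epsilon: add K.
From D via epsilon: add A.
From A via epsilon: add H, Q.
No new states can be added; the closed set is {A, C, D, E, G, H, J, K, L, M, Q}.

{A, C, D, E, G, H, J, K, L, M, Q}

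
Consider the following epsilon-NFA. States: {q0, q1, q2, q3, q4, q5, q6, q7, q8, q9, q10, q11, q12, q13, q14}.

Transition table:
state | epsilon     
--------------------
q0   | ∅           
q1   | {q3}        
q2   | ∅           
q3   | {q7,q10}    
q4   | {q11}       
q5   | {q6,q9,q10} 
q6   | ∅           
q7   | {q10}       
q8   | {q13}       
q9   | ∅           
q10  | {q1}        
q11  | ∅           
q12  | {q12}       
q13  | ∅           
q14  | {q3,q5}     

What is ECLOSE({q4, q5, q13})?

{q1, q3, q4, q5, q6, q7, q9, q10, q11, q13}

Start with {q4, q5, q13}.
From q4 via epsilon: add q11.
From q5 via epsilon: add q6, q9, q10.
From q10 via epsilon: add q1.
From q1 via epsilon: add q3.
From q3 via epsilon: add q7.
No new states can be added; the closed set is {q1, q3, q4, q5, q6, q7, q9, q10, q11, q13}.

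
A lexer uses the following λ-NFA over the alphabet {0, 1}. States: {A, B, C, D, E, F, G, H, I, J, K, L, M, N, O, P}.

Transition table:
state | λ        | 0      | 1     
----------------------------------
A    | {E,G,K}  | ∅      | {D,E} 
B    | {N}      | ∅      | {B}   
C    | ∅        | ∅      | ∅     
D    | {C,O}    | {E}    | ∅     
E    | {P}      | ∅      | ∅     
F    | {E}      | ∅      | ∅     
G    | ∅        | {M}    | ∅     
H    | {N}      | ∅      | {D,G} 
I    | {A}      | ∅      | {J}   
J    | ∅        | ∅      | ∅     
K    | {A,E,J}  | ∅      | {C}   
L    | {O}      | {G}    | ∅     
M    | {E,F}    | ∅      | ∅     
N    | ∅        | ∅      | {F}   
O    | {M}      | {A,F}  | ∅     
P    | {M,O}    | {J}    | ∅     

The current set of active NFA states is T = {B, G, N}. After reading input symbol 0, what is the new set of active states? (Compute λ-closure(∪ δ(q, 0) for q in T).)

G on 0 → {M}.
No 0-transition from B, N.
Union after reading 0: {M}.
Now take the λ-closure:
From M via λ: add E, F.
From E via λ: add P.
From P via λ: add O.
No new states can be added; the closed set is {E, F, M, O, P}.

{E, F, M, O, P}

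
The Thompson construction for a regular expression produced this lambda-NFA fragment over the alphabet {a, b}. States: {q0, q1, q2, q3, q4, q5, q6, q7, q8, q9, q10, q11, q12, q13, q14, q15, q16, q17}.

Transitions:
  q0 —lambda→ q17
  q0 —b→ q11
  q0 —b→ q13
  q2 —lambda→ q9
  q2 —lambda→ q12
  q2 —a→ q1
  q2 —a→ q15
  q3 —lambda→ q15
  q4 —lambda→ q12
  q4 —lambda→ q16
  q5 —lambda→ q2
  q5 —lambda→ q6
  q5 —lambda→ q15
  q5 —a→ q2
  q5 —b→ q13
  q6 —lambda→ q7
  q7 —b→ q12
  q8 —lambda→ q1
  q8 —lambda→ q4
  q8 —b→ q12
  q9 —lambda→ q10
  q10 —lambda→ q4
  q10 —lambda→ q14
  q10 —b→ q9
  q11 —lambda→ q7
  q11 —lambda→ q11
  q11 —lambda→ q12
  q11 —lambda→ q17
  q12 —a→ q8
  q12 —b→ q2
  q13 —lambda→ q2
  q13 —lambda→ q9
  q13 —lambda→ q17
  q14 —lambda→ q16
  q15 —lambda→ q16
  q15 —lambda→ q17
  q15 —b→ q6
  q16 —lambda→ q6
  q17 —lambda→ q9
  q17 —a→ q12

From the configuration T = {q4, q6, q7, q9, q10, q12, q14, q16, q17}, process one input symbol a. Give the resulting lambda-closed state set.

{q1, q4, q6, q7, q8, q12, q16}

q12 on a → {q8}.
q17 on a → {q12}.
No a-transition from q4, q6, q7, q9, q10, q14, q16.
Union after reading a: {q8, q12}.
Now take the lambda-closure:
From q8 via lambda: add q1, q4.
From q4 via lambda: add q16.
From q16 via lambda: add q6.
From q6 via lambda: add q7.
No new states can be added; the closed set is {q1, q4, q6, q7, q8, q12, q16}.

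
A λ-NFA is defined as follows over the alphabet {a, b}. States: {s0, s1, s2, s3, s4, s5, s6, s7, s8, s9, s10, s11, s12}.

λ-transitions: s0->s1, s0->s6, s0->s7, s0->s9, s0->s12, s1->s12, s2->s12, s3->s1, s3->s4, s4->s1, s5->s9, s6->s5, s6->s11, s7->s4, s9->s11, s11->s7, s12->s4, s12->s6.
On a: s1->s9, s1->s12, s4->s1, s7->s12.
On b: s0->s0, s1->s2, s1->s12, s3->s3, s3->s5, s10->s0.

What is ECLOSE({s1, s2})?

{s1, s2, s4, s5, s6, s7, s9, s11, s12}

Start with {s1, s2}.
From s1 via λ: add s12.
From s12 via λ: add s4, s6.
From s6 via λ: add s5, s11.
From s5 via λ: add s9.
From s11 via λ: add s7.
No new states can be added; the closed set is {s1, s2, s4, s5, s6, s7, s9, s11, s12}.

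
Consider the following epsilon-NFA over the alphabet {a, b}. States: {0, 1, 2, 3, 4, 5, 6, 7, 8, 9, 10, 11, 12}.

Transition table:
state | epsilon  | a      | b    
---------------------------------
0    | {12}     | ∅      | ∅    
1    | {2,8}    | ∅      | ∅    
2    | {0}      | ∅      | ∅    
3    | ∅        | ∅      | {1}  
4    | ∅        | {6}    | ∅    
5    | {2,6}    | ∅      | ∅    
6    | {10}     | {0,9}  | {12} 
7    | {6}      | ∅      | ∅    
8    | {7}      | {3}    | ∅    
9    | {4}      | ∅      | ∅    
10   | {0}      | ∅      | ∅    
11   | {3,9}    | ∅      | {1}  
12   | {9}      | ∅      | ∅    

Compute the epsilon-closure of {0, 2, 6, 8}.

Start with {0, 2, 6, 8}.
From 0 via epsilon: add 12.
From 6 via epsilon: add 10.
From 8 via epsilon: add 7.
From 12 via epsilon: add 9.
From 9 via epsilon: add 4.
No new states can be added; the closed set is {0, 2, 4, 6, 7, 8, 9, 10, 12}.

{0, 2, 4, 6, 7, 8, 9, 10, 12}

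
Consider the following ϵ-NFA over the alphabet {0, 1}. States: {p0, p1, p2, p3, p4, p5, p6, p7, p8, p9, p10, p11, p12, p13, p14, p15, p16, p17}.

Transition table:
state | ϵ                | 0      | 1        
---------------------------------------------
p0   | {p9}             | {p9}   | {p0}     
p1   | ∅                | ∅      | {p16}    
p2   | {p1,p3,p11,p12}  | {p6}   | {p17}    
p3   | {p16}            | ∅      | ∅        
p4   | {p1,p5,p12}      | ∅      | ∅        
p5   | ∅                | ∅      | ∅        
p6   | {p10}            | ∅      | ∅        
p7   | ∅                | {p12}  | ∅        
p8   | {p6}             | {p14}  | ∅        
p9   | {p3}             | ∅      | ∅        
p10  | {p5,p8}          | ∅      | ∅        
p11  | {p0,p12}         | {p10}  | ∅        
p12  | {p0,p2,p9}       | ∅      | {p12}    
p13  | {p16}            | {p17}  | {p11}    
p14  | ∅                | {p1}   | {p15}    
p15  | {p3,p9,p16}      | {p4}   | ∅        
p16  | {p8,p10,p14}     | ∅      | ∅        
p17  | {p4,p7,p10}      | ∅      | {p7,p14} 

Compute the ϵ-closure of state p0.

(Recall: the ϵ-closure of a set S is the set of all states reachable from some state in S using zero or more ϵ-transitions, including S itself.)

{p0, p3, p5, p6, p8, p9, p10, p14, p16}

Start with {p0}.
From p0 via ϵ: add p9.
From p9 via ϵ: add p3.
From p3 via ϵ: add p16.
From p16 via ϵ: add p8, p10, p14.
From p8 via ϵ: add p6.
From p10 via ϵ: add p5.
No new states can be added; the closed set is {p0, p3, p5, p6, p8, p9, p10, p14, p16}.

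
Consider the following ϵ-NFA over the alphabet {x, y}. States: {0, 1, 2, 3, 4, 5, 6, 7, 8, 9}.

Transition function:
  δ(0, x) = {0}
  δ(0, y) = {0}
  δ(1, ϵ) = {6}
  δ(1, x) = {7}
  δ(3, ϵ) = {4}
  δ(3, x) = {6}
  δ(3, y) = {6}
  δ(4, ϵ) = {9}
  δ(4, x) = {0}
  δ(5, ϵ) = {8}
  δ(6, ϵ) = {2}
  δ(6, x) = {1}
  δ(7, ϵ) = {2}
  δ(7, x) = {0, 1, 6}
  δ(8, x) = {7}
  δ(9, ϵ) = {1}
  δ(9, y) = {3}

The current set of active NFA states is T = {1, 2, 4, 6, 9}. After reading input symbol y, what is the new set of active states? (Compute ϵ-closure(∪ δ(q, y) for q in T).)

9 on y → {3}.
No y-transition from 1, 2, 4, 6.
Union after reading y: {3}.
Now take the ϵ-closure:
From 3 via ϵ: add 4.
From 4 via ϵ: add 9.
From 9 via ϵ: add 1.
From 1 via ϵ: add 6.
From 6 via ϵ: add 2.
No new states can be added; the closed set is {1, 2, 3, 4, 6, 9}.

{1, 2, 3, 4, 6, 9}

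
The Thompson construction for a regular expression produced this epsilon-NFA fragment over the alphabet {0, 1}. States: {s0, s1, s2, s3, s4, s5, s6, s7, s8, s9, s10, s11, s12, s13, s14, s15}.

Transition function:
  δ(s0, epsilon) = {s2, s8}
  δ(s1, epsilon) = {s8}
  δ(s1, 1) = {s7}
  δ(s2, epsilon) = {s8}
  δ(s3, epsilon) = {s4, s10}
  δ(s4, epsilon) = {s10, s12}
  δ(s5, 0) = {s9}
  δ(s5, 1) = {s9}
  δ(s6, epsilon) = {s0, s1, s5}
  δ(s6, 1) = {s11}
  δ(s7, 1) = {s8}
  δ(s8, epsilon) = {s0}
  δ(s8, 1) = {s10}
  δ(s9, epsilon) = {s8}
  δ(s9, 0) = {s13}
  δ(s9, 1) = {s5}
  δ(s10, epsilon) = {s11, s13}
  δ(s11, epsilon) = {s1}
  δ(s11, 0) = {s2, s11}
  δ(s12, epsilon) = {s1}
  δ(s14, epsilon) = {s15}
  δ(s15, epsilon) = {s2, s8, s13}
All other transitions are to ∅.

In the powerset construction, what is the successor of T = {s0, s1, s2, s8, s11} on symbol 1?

s1 on 1 → {s7}.
s8 on 1 → {s10}.
No 1-transition from s0, s2, s11.
Union after reading 1: {s7, s10}.
Now take the epsilon-closure:
From s10 via epsilon: add s11, s13.
From s11 via epsilon: add s1.
From s1 via epsilon: add s8.
From s8 via epsilon: add s0.
From s0 via epsilon: add s2.
No new states can be added; the closed set is {s0, s1, s2, s7, s8, s10, s11, s13}.

{s0, s1, s2, s7, s8, s10, s11, s13}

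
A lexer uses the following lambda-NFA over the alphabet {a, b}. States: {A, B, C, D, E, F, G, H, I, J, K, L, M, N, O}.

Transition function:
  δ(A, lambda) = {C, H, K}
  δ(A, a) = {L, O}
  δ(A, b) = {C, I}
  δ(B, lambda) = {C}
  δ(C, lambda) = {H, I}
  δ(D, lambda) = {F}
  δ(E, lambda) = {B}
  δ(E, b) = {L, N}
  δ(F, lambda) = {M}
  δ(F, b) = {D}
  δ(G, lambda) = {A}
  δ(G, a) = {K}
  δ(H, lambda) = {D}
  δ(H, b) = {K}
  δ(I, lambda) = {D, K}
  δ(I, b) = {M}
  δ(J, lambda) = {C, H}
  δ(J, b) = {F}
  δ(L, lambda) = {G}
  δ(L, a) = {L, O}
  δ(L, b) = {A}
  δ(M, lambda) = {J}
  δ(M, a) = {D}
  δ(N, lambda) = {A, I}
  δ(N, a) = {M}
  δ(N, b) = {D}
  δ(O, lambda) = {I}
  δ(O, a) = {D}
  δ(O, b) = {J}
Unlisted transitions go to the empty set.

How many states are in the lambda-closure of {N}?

10

Start with {N}.
From N via lambda: add A, I.
From A via lambda: add C, H, K.
From I via lambda: add D.
From D via lambda: add F.
From F via lambda: add M.
From M via lambda: add J.
lambda-closure = {A, C, D, F, H, I, J, K, M, N}, which has 10 states.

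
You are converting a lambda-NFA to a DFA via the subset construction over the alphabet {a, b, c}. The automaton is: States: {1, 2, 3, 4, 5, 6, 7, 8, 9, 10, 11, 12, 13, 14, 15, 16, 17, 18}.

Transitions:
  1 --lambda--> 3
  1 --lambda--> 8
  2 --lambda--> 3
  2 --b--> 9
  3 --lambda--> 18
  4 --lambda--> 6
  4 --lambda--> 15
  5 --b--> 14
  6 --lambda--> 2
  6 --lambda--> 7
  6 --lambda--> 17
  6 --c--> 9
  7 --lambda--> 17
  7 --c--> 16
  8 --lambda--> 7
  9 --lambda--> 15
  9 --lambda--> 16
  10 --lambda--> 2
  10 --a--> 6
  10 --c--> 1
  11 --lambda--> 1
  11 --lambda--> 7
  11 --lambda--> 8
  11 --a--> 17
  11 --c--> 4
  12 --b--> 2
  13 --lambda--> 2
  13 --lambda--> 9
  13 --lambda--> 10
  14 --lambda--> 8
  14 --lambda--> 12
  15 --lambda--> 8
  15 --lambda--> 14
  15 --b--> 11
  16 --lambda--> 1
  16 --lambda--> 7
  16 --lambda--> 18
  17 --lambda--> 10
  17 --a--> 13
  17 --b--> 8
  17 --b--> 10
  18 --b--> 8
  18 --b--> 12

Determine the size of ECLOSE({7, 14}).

Start with {7, 14}.
From 7 via lambda: add 17.
From 14 via lambda: add 8, 12.
From 17 via lambda: add 10.
From 10 via lambda: add 2.
From 2 via lambda: add 3.
From 3 via lambda: add 18.
lambda-closure = {2, 3, 7, 8, 10, 12, 14, 17, 18}, which has 9 states.

9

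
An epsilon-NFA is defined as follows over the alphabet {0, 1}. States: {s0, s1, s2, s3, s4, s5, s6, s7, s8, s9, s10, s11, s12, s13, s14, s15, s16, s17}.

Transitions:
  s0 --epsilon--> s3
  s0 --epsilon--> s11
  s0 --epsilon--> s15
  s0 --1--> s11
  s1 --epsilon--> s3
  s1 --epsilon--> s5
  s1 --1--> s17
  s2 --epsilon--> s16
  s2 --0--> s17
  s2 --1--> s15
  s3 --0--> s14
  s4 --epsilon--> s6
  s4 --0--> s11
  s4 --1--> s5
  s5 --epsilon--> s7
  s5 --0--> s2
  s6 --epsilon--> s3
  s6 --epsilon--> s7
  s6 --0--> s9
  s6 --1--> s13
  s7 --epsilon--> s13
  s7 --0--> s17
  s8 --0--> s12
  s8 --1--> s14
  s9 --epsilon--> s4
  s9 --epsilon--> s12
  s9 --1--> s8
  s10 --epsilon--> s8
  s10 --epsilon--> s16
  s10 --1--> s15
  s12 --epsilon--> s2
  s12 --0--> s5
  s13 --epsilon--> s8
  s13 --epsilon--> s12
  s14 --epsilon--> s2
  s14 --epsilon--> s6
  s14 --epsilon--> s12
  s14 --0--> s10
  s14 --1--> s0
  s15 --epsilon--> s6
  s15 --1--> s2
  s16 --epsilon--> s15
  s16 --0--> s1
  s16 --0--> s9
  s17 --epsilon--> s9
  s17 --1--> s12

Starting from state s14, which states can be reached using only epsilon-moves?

{s2, s3, s6, s7, s8, s12, s13, s14, s15, s16}

Start with {s14}.
From s14 via epsilon: add s2, s6, s12.
From s2 via epsilon: add s16.
From s6 via epsilon: add s3, s7.
From s7 via epsilon: add s13.
From s16 via epsilon: add s15.
From s13 via epsilon: add s8.
No new states can be added; the closed set is {s2, s3, s6, s7, s8, s12, s13, s14, s15, s16}.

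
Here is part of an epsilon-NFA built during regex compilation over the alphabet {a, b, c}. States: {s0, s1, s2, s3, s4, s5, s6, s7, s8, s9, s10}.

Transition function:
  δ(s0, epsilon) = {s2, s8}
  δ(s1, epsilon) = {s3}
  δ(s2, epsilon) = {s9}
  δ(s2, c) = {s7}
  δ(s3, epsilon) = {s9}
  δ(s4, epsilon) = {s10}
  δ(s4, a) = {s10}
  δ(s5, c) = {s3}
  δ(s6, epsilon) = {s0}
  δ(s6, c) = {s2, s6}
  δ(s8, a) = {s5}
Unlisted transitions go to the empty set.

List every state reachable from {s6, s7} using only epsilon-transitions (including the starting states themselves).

Start with {s6, s7}.
From s6 via epsilon: add s0.
From s0 via epsilon: add s2, s8.
From s2 via epsilon: add s9.
No new states can be added; the closed set is {s0, s2, s6, s7, s8, s9}.

{s0, s2, s6, s7, s8, s9}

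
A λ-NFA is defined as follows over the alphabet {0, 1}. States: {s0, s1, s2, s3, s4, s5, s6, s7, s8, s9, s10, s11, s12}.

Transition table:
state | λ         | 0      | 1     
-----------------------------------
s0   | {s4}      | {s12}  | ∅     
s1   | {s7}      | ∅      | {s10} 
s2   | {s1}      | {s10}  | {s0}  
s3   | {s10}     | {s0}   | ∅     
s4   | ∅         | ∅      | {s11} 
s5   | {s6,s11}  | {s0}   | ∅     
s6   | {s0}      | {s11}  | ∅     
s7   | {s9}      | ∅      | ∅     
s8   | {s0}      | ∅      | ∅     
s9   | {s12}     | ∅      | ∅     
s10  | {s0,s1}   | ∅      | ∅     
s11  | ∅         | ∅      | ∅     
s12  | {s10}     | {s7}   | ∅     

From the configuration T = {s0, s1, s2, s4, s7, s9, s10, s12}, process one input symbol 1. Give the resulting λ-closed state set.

{s0, s1, s4, s7, s9, s10, s11, s12}

s1 on 1 → {s10}.
s2 on 1 → {s0}.
s4 on 1 → {s11}.
No 1-transition from s0, s7, s9, s10, s12.
Union after reading 1: {s0, s10, s11}.
Now take the λ-closure:
From s0 via λ: add s4.
From s10 via λ: add s1.
From s1 via λ: add s7.
From s7 via λ: add s9.
From s9 via λ: add s12.
No new states can be added; the closed set is {s0, s1, s4, s7, s9, s10, s11, s12}.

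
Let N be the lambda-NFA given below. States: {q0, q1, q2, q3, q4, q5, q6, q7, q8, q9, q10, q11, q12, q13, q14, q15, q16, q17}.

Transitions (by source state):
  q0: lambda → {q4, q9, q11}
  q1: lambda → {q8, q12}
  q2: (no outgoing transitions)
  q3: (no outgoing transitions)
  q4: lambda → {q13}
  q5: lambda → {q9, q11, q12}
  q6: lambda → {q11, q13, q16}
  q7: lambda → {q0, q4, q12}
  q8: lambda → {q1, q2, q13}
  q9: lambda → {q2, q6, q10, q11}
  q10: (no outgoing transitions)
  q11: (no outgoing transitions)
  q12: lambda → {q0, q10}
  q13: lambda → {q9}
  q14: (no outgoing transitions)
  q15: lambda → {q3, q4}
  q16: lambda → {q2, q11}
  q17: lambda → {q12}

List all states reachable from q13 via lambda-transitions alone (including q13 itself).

Start with {q13}.
From q13 via lambda: add q9.
From q9 via lambda: add q2, q6, q10, q11.
From q6 via lambda: add q16.
No new states can be added; the closed set is {q2, q6, q9, q10, q11, q13, q16}.

{q2, q6, q9, q10, q11, q13, q16}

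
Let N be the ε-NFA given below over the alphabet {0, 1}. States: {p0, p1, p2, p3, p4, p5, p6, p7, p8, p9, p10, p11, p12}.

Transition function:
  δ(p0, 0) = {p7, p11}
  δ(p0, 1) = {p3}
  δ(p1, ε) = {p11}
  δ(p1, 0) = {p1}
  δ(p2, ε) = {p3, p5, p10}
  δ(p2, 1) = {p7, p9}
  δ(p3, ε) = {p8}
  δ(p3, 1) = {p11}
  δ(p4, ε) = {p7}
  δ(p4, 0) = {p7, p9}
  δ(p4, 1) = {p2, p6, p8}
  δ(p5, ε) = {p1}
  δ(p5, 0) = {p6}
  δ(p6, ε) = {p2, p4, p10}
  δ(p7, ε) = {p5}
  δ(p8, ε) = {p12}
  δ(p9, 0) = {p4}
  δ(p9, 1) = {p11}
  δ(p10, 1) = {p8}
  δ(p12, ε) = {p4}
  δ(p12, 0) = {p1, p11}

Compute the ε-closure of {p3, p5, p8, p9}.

{p1, p3, p4, p5, p7, p8, p9, p11, p12}

Start with {p3, p5, p8, p9}.
From p5 via ε: add p1.
From p8 via ε: add p12.
From p1 via ε: add p11.
From p12 via ε: add p4.
From p4 via ε: add p7.
No new states can be added; the closed set is {p1, p3, p4, p5, p7, p8, p9, p11, p12}.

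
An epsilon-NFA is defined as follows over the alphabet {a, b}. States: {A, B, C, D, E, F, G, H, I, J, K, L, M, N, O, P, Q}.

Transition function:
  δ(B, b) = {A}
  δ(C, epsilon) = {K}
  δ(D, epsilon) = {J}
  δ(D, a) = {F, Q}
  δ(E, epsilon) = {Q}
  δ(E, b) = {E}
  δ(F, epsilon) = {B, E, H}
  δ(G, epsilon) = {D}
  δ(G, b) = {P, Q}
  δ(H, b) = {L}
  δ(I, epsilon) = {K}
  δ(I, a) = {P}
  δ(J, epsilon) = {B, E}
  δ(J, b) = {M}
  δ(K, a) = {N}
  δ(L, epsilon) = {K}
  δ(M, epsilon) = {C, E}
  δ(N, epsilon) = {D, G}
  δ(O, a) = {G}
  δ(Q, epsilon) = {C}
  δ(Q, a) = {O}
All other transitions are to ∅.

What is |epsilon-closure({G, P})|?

9

Start with {G, P}.
From G via epsilon: add D.
From D via epsilon: add J.
From J via epsilon: add B, E.
From E via epsilon: add Q.
From Q via epsilon: add C.
From C via epsilon: add K.
epsilon-closure = {B, C, D, E, G, J, K, P, Q}, which has 9 states.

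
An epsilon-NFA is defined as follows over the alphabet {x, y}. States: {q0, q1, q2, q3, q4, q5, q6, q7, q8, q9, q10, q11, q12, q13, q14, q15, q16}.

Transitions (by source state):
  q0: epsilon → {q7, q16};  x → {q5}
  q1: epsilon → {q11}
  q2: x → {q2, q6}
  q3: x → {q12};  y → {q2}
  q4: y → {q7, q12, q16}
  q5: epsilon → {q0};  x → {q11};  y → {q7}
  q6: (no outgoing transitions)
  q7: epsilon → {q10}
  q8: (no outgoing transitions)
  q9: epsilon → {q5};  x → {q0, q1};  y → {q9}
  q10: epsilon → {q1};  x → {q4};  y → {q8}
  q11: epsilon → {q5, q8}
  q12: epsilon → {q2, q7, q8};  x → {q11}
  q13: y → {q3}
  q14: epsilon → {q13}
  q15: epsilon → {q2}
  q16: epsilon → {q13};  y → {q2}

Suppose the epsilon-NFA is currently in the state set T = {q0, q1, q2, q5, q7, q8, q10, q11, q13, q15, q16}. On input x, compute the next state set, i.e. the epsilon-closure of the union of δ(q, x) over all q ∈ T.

{q0, q1, q2, q4, q5, q6, q7, q8, q10, q11, q13, q16}

q0 on x → {q5}.
q2 on x → {q2, q6}.
q5 on x → {q11}.
q10 on x → {q4}.
No x-transition from q1, q7, q8, q11, q13, q15, q16.
Union after reading x: {q2, q4, q5, q6, q11}.
Now take the epsilon-closure:
From q5 via epsilon: add q0.
From q11 via epsilon: add q8.
From q0 via epsilon: add q7, q16.
From q7 via epsilon: add q10.
From q16 via epsilon: add q13.
From q10 via epsilon: add q1.
No new states can be added; the closed set is {q0, q1, q2, q4, q5, q6, q7, q8, q10, q11, q13, q16}.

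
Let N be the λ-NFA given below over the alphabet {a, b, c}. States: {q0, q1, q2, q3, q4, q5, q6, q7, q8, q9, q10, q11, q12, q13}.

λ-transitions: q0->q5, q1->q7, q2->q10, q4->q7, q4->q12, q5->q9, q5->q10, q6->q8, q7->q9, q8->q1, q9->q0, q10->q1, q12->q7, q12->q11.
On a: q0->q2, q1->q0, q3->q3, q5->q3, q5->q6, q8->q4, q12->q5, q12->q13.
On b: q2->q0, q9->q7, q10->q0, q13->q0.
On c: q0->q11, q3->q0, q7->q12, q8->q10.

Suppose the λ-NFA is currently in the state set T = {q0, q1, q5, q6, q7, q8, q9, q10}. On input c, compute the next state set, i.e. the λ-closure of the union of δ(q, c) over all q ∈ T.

q0 on c → {q11}.
q7 on c → {q12}.
q8 on c → {q10}.
No c-transition from q1, q5, q6, q9, q10.
Union after reading c: {q10, q11, q12}.
Now take the λ-closure:
From q10 via λ: add q1.
From q12 via λ: add q7.
From q7 via λ: add q9.
From q9 via λ: add q0.
From q0 via λ: add q5.
No new states can be added; the closed set is {q0, q1, q5, q7, q9, q10, q11, q12}.

{q0, q1, q5, q7, q9, q10, q11, q12}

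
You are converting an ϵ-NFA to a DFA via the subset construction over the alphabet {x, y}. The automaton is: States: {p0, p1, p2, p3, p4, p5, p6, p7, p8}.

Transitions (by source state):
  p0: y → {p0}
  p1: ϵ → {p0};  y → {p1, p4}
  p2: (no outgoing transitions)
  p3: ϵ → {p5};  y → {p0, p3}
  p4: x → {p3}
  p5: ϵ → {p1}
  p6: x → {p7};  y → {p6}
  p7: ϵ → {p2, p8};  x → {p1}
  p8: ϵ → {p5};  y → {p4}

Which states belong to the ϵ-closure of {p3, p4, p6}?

{p0, p1, p3, p4, p5, p6}

Start with {p3, p4, p6}.
From p3 via ϵ: add p5.
From p5 via ϵ: add p1.
From p1 via ϵ: add p0.
No new states can be added; the closed set is {p0, p1, p3, p4, p5, p6}.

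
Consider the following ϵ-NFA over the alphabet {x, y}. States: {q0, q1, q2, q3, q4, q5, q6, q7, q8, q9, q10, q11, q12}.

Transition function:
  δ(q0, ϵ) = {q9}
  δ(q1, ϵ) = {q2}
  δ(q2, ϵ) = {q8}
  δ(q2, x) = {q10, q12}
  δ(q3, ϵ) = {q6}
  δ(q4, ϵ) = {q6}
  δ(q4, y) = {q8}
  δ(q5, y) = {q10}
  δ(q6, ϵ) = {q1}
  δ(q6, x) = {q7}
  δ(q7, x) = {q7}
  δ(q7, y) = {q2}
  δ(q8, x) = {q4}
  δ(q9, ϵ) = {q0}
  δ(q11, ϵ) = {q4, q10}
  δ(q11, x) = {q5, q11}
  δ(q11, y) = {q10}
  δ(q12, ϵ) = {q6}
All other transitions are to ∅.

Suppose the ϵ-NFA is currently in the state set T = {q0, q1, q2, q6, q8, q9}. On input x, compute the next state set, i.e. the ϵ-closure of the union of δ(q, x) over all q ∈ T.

q2 on x → {q10, q12}.
q6 on x → {q7}.
q8 on x → {q4}.
No x-transition from q0, q1, q9.
Union after reading x: {q4, q7, q10, q12}.
Now take the ϵ-closure:
From q4 via ϵ: add q6.
From q6 via ϵ: add q1.
From q1 via ϵ: add q2.
From q2 via ϵ: add q8.
No new states can be added; the closed set is {q1, q2, q4, q6, q7, q8, q10, q12}.

{q1, q2, q4, q6, q7, q8, q10, q12}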